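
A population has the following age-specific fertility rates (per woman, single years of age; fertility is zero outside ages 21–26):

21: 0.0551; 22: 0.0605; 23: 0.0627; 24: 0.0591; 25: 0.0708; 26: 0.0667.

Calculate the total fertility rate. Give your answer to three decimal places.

0.375

Sum of ASFRs = 0.0551 + 0.0605 + 0.0627 + 0.0591 + 0.0708 + 0.0667 = 0.3749
TFR = 0.3749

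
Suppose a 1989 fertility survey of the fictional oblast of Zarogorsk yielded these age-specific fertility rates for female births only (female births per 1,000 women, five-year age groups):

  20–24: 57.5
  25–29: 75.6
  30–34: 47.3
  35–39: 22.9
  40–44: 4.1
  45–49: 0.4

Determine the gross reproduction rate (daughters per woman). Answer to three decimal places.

1.039

Sum of female ASFRs = 57.5 + 75.6 + 47.3 + 22.9 + 4.1 + 0.4 = 207.8
GRR = 5 × 207.8 / 1000 = 1.039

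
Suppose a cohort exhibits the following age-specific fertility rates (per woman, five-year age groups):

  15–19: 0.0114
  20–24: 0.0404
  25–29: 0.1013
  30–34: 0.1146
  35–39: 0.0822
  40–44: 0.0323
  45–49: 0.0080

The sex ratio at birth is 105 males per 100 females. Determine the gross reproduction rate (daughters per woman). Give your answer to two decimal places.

0.95

Proportion female at birth = 100 / (100 + 105) = 0.48780.
Sum of ASFRs = 0.0114 + 0.0404 + 0.1013 + 0.1146 + 0.0822 + 0.0323 + 0.0080 = 0.3902
TFR = 5 × 0.3902 = 1.951
GRR = 0.48780 × 1.951 = 0.95170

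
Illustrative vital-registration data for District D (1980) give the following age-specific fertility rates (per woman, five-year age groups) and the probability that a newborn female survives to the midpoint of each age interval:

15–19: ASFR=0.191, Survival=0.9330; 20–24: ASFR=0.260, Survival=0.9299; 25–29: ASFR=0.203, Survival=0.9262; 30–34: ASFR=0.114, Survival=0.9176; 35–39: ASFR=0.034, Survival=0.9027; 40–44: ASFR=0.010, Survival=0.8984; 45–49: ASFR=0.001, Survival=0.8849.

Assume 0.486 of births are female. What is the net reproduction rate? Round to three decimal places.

1.830

Proportion female at birth = 0.486.
Weighting each age-specific rate by interval width and survival:
  15–19: 5 × 0.191 × 0.9330 = 0.89102
  20–24: 5 × 0.260 × 0.9299 = 1.20887
  25–29: 5 × 0.203 × 0.9262 = 0.94009
  30–34: 5 × 0.114 × 0.9176 = 0.52303
  35–39: 5 × 0.034 × 0.9027 = 0.15346
  40–44: 5 × 0.010 × 0.8984 = 0.04492
  45–49: 5 × 0.001 × 0.8849 = 0.00442
Sum = 3.76581
NRR = 0.486 × 3.76581 = 1.83018
An NRR exceeding 1 indicates intrinsic growth under these rates.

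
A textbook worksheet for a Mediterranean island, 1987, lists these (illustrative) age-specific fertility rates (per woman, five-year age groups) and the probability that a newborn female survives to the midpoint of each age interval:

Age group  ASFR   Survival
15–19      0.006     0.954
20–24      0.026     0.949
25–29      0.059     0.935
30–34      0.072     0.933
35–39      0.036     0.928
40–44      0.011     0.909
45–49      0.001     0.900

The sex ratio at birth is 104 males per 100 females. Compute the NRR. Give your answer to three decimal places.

0.483

Proportion female at birth = 100 / (100 + 104) = 0.49020.
Weighting each age-specific rate by interval width and survival:
  15–19: 5 × 0.006 × 0.954 = 0.02862
  20–24: 5 × 0.026 × 0.949 = 0.12337
  25–29: 5 × 0.059 × 0.935 = 0.27583
  30–34: 5 × 0.072 × 0.933 = 0.33588
  35–39: 5 × 0.036 × 0.928 = 0.16704
  40–44: 5 × 0.011 × 0.909 = 0.05000
  45–49: 5 × 0.001 × 0.900 = 0.00450
Sum = 0.98524
NRR = 0.49020 × 0.98524 = 0.48296
An NRR under 1 implies long-run decline under these rates.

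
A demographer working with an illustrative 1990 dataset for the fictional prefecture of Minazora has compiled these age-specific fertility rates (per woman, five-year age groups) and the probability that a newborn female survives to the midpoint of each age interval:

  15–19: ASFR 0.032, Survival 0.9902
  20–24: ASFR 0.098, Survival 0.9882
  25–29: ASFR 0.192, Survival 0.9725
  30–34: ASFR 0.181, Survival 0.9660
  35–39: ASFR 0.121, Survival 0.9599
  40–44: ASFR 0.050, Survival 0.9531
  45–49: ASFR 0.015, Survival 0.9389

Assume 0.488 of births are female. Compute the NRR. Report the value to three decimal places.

1.630

Proportion female at birth = 0.488.
Weighting each age-specific rate by interval width and survival:
  15–19: 5 × 0.032 × 0.9902 = 0.15843
  20–24: 5 × 0.098 × 0.9882 = 0.48422
  25–29: 5 × 0.192 × 0.9725 = 0.93360
  30–34: 5 × 0.181 × 0.9660 = 0.87423
  35–39: 5 × 0.121 × 0.9599 = 0.58074
  40–44: 5 × 0.050 × 0.9531 = 0.23828
  45–49: 5 × 0.015 × 0.9389 = 0.07042
Sum = 3.33992
NRR = 0.488 × 3.33992 = 1.62988
An NRR exceeding 1 indicates intrinsic growth under these rates.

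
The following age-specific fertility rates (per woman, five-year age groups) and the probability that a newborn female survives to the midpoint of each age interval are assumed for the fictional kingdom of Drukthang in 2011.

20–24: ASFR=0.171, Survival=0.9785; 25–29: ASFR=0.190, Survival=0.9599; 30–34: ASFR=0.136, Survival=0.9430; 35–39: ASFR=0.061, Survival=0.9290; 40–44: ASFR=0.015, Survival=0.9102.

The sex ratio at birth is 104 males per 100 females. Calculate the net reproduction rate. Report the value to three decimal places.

1.344

Proportion female at birth = 100 / (100 + 104) = 0.49020.
Each age group contributes 5 × ASFR × survival:
  20–24: 5 × 0.171 × 0.9785 = 0.83662
  25–29: 5 × 0.190 × 0.9599 = 0.91191
  30–34: 5 × 0.136 × 0.9430 = 0.64124
  35–39: 5 × 0.061 × 0.9290 = 0.28335
  40–44: 5 × 0.015 × 0.9102 = 0.06827
Sum = 2.74139
NRR = 0.49020 × 2.74139 = 1.34383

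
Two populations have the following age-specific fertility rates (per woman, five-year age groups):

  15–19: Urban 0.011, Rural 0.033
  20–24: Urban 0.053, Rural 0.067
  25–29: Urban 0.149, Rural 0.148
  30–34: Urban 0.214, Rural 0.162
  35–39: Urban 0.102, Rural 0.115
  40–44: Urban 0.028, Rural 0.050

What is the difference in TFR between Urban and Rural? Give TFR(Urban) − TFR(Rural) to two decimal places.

-0.09

Urban:
  Sum of ASFRs = 0.011 + 0.053 + 0.149 + 0.214 + 0.102 + 0.028 = 0.557
  TFR = 5 × 0.557 = 2.785
Rural:
  Sum of ASFRs = 0.033 + 0.067 + 0.148 + 0.162 + 0.115 + 0.050 = 0.575
  TFR = 5 × 0.575 = 2.875
Difference = 2.785 − 2.875 = -0.09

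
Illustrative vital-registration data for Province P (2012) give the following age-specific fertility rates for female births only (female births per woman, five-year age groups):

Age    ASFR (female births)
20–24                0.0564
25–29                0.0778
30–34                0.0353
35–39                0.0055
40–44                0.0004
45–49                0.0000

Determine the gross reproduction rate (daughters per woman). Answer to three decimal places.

0.877

Sum of female ASFRs = 0.0564 + 0.0778 + 0.0353 + 0.0055 + 0.0004 + 0.0000 = 0.1754
GRR = 5 × 0.1754 = 0.877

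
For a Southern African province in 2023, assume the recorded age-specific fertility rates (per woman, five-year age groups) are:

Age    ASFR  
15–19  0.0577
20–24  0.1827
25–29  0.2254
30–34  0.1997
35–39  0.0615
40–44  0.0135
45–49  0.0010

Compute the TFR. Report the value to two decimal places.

Sum of ASFRs = 0.0577 + 0.1827 + 0.2254 + 0.1997 + 0.0615 + 0.0135 + 0.0010 = 0.7415
TFR = 5 × 0.7415 = 3.7075

3.71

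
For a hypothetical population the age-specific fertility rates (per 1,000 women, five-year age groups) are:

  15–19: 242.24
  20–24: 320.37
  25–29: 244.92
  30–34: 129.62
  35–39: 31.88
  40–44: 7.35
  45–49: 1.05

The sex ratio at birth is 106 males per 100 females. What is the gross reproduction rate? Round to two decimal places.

2.37

Proportion female at birth = 100 / (100 + 106) = 0.48544.
Sum of ASFRs = 242.24 + 320.37 + 244.92 + 129.62 + 31.88 + 7.35 + 1.05 = 977.43
TFR = 5 × 977.43 / 1000 = 4.88715
GRR = 0.48544 × 4.88715 = 2.37242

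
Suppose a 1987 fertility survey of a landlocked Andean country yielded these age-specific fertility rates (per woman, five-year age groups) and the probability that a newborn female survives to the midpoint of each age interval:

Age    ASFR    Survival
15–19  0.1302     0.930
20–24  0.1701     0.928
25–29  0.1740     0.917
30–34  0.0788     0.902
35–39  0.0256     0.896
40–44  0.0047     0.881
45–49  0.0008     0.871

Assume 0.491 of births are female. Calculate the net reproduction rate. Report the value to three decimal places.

Proportion female at birth = 0.491.
Survival-weighted fertility by age (5·fₓ·Sₓ):
  15–19: 5 × 0.1302 × 0.930 = 0.60543
  20–24: 5 × 0.1701 × 0.928 = 0.78926
  25–29: 5 × 0.1740 × 0.917 = 0.79779
  30–34: 5 × 0.0788 × 0.902 = 0.35539
  35–39: 5 × 0.0256 × 0.896 = 0.11469
  40–44: 5 × 0.0047 × 0.881 = 0.02070
  45–49: 5 × 0.0008 × 0.871 = 0.00348
Sum = 2.68674
NRR = 0.491 × 2.68674 = 1.31919

1.319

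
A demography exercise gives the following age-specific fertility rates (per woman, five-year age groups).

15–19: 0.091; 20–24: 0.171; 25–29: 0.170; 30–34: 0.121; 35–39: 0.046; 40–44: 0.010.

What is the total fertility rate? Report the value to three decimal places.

3.045

Sum of ASFRs = 0.091 + 0.171 + 0.170 + 0.121 + 0.046 + 0.010 = 0.609
TFR = 5 × 0.609 = 3.045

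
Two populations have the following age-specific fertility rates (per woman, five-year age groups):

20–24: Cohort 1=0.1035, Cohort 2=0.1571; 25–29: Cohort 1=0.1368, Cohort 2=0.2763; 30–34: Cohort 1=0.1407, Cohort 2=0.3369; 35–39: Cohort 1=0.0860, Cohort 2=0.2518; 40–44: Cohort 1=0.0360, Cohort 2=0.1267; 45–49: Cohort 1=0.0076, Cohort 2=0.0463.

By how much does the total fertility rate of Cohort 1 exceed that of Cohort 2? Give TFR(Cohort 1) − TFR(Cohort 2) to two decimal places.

-3.42

Cohort 1:
  Sum of ASFRs = 0.1035 + 0.1368 + 0.1407 + 0.0860 + 0.0360 + 0.0076 = 0.5106
  TFR = 5 × 0.5106 = 2.553
Cohort 2:
  Sum of ASFRs = 0.1571 + 0.2763 + 0.3369 + 0.2518 + 0.1267 + 0.0463 = 1.1951
  TFR = 5 × 1.1951 = 5.9755
Difference = 2.553 − 5.9755 = -3.4225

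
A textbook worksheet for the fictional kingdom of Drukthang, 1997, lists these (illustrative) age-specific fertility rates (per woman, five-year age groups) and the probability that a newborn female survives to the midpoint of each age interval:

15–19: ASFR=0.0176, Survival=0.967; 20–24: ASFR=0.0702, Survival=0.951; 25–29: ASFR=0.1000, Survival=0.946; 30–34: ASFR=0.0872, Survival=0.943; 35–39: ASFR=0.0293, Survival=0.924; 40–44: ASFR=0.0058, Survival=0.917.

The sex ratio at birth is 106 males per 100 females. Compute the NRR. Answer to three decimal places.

0.711

Proportion female at birth = 100 / (100 + 106) = 0.48544.
Weighting each age-specific rate by interval width and survival:
  15–19: 5 × 0.0176 × 0.967 = 0.08510
  20–24: 5 × 0.0702 × 0.951 = 0.33380
  25–29: 5 × 0.1000 × 0.946 = 0.47300
  30–34: 5 × 0.0872 × 0.943 = 0.41115
  35–39: 5 × 0.0293 × 0.924 = 0.13537
  40–44: 5 × 0.0058 × 0.917 = 0.02659
Sum = 1.46501
NRR = 0.48544 × 1.46501 = 0.71117
NRR < 1, so the cohort does not fully replace itself.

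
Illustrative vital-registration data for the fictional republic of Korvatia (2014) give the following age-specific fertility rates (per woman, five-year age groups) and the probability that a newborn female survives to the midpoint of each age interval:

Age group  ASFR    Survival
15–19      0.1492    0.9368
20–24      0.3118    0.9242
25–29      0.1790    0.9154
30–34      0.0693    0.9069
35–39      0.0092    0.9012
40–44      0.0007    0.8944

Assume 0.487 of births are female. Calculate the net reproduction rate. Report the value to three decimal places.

Proportion female at birth = 0.487.
Per-age-group product (5 × ASFR × survival probability):
  15–19: 5 × 0.1492 × 0.9368 = 0.69885
  20–24: 5 × 0.3118 × 0.9242 = 1.44083
  25–29: 5 × 0.1790 × 0.9154 = 0.81928
  30–34: 5 × 0.0693 × 0.9069 = 0.31424
  35–39: 5 × 0.0092 × 0.9012 = 0.04146
  40–44: 5 × 0.0007 × 0.8944 = 0.00313
Sum = 3.31779
NRR = 0.487 × 3.31779 = 1.61576

1.616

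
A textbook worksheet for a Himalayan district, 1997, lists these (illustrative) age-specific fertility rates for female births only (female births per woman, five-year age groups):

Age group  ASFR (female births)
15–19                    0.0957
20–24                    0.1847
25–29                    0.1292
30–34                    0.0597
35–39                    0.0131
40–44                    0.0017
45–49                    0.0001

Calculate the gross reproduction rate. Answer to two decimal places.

Sum of female ASFRs = 0.0957 + 0.1847 + 0.1292 + 0.0597 + 0.0131 + 0.0017 + 0.0001 = 0.4842
GRR = 5 × 0.4842 = 2.421

2.42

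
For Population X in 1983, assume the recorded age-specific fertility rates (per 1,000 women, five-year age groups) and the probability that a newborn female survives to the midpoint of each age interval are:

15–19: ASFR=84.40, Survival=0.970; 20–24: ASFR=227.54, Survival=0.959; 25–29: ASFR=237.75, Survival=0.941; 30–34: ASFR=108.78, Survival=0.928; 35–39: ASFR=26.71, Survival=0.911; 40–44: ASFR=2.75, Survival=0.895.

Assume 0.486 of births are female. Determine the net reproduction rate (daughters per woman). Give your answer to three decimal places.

1.583

Proportion female at birth = 0.486.
Per-age-group product (5 × ASFR × survival probability):
  15–19: 5 × 84.40/1000 × 0.970 = 0.40934
  20–24: 5 × 227.54/1000 × 0.959 = 1.09105
  25–29: 5 × 237.75/1000 × 0.941 = 1.11861
  30–34: 5 × 108.78/1000 × 0.928 = 0.50474
  35–39: 5 × 26.71/1000 × 0.911 = 0.12166
  40–44: 5 × 2.75/1000 × 0.895 = 0.01231
Sum = 3.25771
NRR = 0.486 × 3.25771 = 1.58325
NRR > 1, so each generation more than replaces itself.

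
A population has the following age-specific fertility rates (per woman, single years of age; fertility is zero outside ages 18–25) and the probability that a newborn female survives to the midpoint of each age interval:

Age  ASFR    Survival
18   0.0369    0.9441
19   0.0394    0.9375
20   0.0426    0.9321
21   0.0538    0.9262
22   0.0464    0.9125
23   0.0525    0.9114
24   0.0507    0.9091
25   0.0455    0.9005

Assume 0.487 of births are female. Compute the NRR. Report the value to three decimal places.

0.165

Proportion female at birth = 0.487.
Each age group contributes 1 × ASFR × survival:
  18: 1 × 0.0369 × 0.9441 = 0.03484
  19: 1 × 0.0394 × 0.9375 = 0.03694
  20: 1 × 0.0426 × 0.9321 = 0.03971
  21: 1 × 0.0538 × 0.9262 = 0.04983
  22: 1 × 0.0464 × 0.9125 = 0.04234
  23: 1 × 0.0525 × 0.9114 = 0.04785
  24: 1 × 0.0507 × 0.9091 = 0.04609
  25: 1 × 0.0455 × 0.9005 = 0.04097
Sum = 0.33857
NRR = 0.487 × 0.33857 = 0.16488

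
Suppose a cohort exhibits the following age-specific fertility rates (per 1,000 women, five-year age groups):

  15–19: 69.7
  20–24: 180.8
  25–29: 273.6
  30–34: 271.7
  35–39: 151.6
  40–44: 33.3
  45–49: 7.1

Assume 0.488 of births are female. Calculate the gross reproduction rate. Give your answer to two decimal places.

2.41

Proportion female at birth = 0.488.
Sum of ASFRs = 69.7 + 180.8 + 273.6 + 271.7 + 151.6 + 33.3 + 7.1 = 987.8
TFR = 5 × 987.8 / 1000 = 4.939
GRR = 0.488 × 4.939 = 2.41023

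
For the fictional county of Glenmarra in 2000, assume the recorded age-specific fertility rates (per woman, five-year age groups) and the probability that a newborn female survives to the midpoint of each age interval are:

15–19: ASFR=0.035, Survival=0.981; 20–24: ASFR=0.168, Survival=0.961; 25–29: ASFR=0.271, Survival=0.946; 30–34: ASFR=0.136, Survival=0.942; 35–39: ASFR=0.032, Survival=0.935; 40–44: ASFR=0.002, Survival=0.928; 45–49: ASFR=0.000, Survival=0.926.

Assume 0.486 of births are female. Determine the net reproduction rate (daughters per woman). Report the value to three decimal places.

Proportion female at birth = 0.486.
Weighting each age-specific rate by interval width and survival:
  15–19: 5 × 0.035 × 0.981 = 0.17168
  20–24: 5 × 0.168 × 0.961 = 0.80724
  25–29: 5 × 0.271 × 0.946 = 1.28183
  30–34: 5 × 0.136 × 0.942 = 0.64056
  35–39: 5 × 0.032 × 0.935 = 0.14960
  40–44: 5 × 0.002 × 0.928 = 0.00928
  45–49: 5 × 0.000 × 0.926 = 0.00000
Sum = 3.06019
NRR = 0.486 × 3.06019 = 1.48725

1.487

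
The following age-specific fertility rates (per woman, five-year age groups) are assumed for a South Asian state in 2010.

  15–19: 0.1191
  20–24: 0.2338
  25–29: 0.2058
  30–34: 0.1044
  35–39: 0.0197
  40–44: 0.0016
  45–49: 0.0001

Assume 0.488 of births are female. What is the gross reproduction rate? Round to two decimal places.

Proportion female at birth = 0.488.
Sum of ASFRs = 0.1191 + 0.2338 + 0.2058 + 0.1044 + 0.0197 + 0.0016 + 0.0001 = 0.6845
TFR = 5 × 0.6845 = 3.4225
GRR = 0.488 × 3.4225 = 1.67018

1.67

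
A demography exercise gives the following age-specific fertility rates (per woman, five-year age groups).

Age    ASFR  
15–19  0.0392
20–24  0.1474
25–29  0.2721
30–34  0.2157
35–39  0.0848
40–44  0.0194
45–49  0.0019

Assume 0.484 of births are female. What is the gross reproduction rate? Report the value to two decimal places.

Proportion female at birth = 0.484.
Sum of ASFRs = 0.0392 + 0.1474 + 0.2721 + 0.2157 + 0.0848 + 0.0194 + 0.0019 = 0.7805
TFR = 5 × 0.7805 = 3.9025
GRR = 0.484 × 3.9025 = 1.88881

1.89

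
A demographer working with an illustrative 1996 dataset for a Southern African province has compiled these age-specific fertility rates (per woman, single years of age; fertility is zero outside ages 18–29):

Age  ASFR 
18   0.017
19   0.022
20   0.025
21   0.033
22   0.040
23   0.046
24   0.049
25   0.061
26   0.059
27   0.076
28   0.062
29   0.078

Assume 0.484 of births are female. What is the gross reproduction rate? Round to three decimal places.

0.275

Proportion female at birth = 0.484.
Sum of ASFRs = 0.017 + 0.022 + 0.025 + 0.033 + 0.040 + 0.046 + 0.049 + 0.061 + 0.059 + 0.076 + 0.062 + 0.078 = 0.568
TFR = 0.568
GRR = 0.484 × 0.568 = 0.27491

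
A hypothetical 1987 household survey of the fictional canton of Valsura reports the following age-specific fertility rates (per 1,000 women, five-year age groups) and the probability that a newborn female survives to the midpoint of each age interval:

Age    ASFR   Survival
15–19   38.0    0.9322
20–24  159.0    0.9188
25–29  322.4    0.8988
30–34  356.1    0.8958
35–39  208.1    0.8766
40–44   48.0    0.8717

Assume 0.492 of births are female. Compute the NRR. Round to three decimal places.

2.496

Proportion female at birth = 0.492.
Weighting each age-specific rate by interval width and survival:
  15–19: 5 × 38.0/1000 × 0.9322 = 0.17712
  20–24: 5 × 159.0/1000 × 0.9188 = 0.73045
  25–29: 5 × 322.4/1000 × 0.8988 = 1.44887
  30–34: 5 × 356.1/1000 × 0.8958 = 1.59497
  35–39: 5 × 208.1/1000 × 0.8766 = 0.91210
  40–44: 5 × 48.0/1000 × 0.8717 = 0.20921
Sum = 5.07272
NRR = 0.492 × 5.07272 = 2.49578
NRR > 1, so each generation more than replaces itself.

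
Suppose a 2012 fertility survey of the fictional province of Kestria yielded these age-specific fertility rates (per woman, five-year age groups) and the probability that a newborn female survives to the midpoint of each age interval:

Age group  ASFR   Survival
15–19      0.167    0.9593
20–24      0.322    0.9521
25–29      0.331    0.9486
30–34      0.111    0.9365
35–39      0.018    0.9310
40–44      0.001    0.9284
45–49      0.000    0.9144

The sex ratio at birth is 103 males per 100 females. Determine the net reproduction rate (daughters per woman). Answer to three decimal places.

2.223

Proportion female at birth = 100 / (100 + 103) = 0.49261.
Per-age-group product (5 × ASFR × survival probability):
  15–19: 5 × 0.167 × 0.9593 = 0.80102
  20–24: 5 × 0.322 × 0.9521 = 1.53288
  25–29: 5 × 0.331 × 0.9486 = 1.56993
  30–34: 5 × 0.111 × 0.9365 = 0.51976
  35–39: 5 × 0.018 × 0.9310 = 0.08379
  40–44: 5 × 0.001 × 0.9284 = 0.00464
  45–49: 5 × 0.000 × 0.9144 = 0.00000
Sum = 4.51202
NRR = 0.49261 × 4.51202 = 2.22267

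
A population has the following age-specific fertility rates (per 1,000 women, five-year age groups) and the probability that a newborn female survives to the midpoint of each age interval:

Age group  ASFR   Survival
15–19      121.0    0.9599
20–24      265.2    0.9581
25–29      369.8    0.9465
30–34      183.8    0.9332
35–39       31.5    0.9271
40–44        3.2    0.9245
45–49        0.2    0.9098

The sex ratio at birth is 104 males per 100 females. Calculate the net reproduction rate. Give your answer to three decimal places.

2.265

Proportion female at birth = 100 / (100 + 104) = 0.49020.
Each age group contributes 5 × ASFR × survival:
  15–19: 5 × 121.0/1000 × 0.9599 = 0.58074
  20–24: 5 × 265.2/1000 × 0.9581 = 1.27044
  25–29: 5 × 369.8/1000 × 0.9465 = 1.75008
  30–34: 5 × 183.8/1000 × 0.9332 = 0.85761
  35–39: 5 × 31.5/1000 × 0.9271 = 0.14602
  40–44: 5 × 3.2/1000 × 0.9245 = 0.01479
  45–49: 5 × 0.2/1000 × 0.9098 = 0.00091
Sum = 4.62059
NRR = 0.49020 × 4.62059 = 2.26501
With NRR above 1 the population is above replacement fertility.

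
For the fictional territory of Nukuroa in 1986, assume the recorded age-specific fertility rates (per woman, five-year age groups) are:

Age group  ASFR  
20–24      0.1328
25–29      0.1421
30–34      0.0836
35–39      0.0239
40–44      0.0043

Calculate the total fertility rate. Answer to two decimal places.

1.93

Sum of ASFRs = 0.1328 + 0.1421 + 0.0836 + 0.0239 + 0.0043 = 0.3867
TFR = 5 × 0.3867 = 1.9335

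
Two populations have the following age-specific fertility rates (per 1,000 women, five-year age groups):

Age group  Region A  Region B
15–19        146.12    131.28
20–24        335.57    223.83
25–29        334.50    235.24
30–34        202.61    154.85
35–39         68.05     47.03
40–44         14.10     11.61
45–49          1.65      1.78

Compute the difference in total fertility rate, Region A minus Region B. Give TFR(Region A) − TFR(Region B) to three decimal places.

Region A:
  Sum of ASFRs = 146.12 + 335.57 + 334.50 + 202.61 + 68.05 + 14.10 + 1.65 = 1102.60
  TFR = 5 × 1102.60 / 1000 = 5.513
Region B:
  Sum of ASFRs = 131.28 + 223.83 + 235.24 + 154.85 + 47.03 + 11.61 + 1.78 = 805.62
  TFR = 5 × 805.62 / 1000 = 4.0281
Difference = 5.513 − 4.0281 = 1.4849

1.485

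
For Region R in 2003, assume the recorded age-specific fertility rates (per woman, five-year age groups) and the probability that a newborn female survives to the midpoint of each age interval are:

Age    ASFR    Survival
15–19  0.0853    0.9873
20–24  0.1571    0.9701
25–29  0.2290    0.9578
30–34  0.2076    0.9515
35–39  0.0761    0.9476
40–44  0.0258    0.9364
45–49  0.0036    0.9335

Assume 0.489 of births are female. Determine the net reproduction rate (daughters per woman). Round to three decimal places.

Proportion female at birth = 0.489.
Each age group contributes 5 × ASFR × survival:
  15–19: 5 × 0.0853 × 0.9873 = 0.42108
  20–24: 5 × 0.1571 × 0.9701 = 0.76201
  25–29: 5 × 0.2290 × 0.9578 = 1.09668
  30–34: 5 × 0.2076 × 0.9515 = 0.98766
  35–39: 5 × 0.0761 × 0.9476 = 0.36056
  40–44: 5 × 0.0258 × 0.9364 = 0.12080
  45–49: 5 × 0.0036 × 0.9335 = 0.01680
Sum = 3.76559
NRR = 0.489 × 3.76559 = 1.84137
With NRR above 1 the population is above replacement fertility.

1.841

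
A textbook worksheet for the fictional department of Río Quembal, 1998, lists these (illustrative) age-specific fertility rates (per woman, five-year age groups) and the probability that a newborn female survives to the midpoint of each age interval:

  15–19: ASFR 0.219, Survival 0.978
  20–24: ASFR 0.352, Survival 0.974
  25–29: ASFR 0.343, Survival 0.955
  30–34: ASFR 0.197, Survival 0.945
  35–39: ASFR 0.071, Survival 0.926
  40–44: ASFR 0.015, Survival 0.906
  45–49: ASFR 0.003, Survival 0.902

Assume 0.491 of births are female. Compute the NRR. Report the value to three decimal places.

Proportion female at birth = 0.491.
Weighting each age-specific rate by interval width and survival:
  15–19: 5 × 0.219 × 0.978 = 1.07091
  20–24: 5 × 0.352 × 0.974 = 1.71424
  25–29: 5 × 0.343 × 0.955 = 1.63783
  30–34: 5 × 0.197 × 0.945 = 0.93083
  35–39: 5 × 0.071 × 0.926 = 0.32873
  40–44: 5 × 0.015 × 0.906 = 0.06795
  45–49: 5 × 0.003 × 0.902 = 0.01353
Sum = 5.76402
NRR = 0.491 × 5.76402 = 2.83013

2.830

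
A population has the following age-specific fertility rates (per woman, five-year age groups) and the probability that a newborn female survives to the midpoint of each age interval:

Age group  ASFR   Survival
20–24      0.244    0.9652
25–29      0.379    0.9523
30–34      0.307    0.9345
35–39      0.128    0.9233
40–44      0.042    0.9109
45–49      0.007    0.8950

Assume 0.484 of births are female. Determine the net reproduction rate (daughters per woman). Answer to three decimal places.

2.531

Proportion female at birth = 0.484.
Per-age-group product (5 × ASFR × survival probability):
  20–24: 5 × 0.244 × 0.9652 = 1.17754
  25–29: 5 × 0.379 × 0.9523 = 1.80461
  30–34: 5 × 0.307 × 0.9345 = 1.43446
  35–39: 5 × 0.128 × 0.9233 = 0.59091
  40–44: 5 × 0.042 × 0.9109 = 0.19129
  45–49: 5 × 0.007 × 0.8950 = 0.03133
Sum = 5.23014
NRR = 0.484 × 5.23014 = 2.53139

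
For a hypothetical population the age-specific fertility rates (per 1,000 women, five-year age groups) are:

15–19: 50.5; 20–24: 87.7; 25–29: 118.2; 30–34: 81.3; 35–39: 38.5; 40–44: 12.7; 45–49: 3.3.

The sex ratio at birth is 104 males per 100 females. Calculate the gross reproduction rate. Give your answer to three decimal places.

Proportion female at birth = 100 / (100 + 104) = 0.49020.
Sum of ASFRs = 50.5 + 87.7 + 118.2 + 81.3 + 38.5 + 12.7 + 3.3 = 392.2
TFR = 5 × 392.2 / 1000 = 1.961
GRR = 0.49020 × 1.961 = 0.96128

0.961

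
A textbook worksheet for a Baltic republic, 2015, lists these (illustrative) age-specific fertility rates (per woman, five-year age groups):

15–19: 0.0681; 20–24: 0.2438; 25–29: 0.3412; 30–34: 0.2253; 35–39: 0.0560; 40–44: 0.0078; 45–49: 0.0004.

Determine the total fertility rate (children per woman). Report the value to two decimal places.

Sum of ASFRs = 0.0681 + 0.2438 + 0.3412 + 0.2253 + 0.0560 + 0.0078 + 0.0004 = 0.9426
TFR = 5 × 0.9426 = 4.713

4.71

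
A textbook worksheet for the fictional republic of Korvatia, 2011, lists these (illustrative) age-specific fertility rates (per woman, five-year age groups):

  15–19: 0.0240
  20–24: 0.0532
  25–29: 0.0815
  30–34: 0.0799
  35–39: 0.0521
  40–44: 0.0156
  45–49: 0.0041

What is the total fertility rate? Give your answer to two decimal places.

1.55

Sum of ASFRs = 0.0240 + 0.0532 + 0.0815 + 0.0799 + 0.0521 + 0.0156 + 0.0041 = 0.3104
TFR = 5 × 0.3104 = 1.552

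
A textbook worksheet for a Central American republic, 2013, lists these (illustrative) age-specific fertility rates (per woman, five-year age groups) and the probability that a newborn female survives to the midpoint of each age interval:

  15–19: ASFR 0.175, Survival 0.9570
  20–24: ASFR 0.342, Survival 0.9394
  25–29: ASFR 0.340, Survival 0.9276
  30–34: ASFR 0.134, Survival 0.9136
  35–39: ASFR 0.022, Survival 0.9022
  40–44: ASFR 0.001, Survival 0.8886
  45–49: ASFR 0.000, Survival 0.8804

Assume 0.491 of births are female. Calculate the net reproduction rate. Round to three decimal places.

Proportion female at birth = 0.491.
Survival-weighted fertility by age (5·fₓ·Sₓ):
  15–19: 5 × 0.175 × 0.9570 = 0.83738
  20–24: 5 × 0.342 × 0.9394 = 1.60637
  25–29: 5 × 0.340 × 0.9276 = 1.57692
  30–34: 5 × 0.134 × 0.9136 = 0.61211
  35–39: 5 × 0.022 × 0.9022 = 0.09924
  40–44: 5 × 0.001 × 0.8886 = 0.00444
  45–49: 5 × 0.000 × 0.8804 = 0.00000
Sum = 4.73646
NRR = 0.491 × 4.73646 = 2.32560

2.326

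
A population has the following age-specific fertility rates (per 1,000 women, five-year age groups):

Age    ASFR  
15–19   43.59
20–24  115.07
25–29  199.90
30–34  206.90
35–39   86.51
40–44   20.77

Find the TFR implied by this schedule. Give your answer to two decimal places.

Sum of ASFRs = 43.59 + 115.07 + 199.90 + 206.90 + 86.51 + 20.77 = 672.74
TFR = 5 × 672.74 / 1000 = 3.3637

3.36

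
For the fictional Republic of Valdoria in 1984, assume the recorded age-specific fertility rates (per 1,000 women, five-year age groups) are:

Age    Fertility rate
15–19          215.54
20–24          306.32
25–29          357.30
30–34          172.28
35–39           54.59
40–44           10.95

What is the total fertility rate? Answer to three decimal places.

Sum of ASFRs = 215.54 + 306.32 + 357.30 + 172.28 + 54.59 + 10.95 = 1116.98
TFR = 5 × 1116.98 / 1000 = 5.5849

5.585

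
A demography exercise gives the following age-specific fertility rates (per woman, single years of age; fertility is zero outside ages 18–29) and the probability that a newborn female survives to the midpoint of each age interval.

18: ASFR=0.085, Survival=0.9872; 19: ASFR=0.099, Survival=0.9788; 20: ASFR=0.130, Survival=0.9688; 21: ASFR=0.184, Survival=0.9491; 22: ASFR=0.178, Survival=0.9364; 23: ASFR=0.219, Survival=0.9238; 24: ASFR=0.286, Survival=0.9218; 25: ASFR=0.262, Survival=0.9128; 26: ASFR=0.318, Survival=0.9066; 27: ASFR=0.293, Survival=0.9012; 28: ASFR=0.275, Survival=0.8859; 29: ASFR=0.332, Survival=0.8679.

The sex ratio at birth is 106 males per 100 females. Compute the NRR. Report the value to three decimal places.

Proportion female at birth = 100 / (100 + 106) = 0.48544.
Each age group contributes 1 × ASFR × survival:
  18: 1 × 0.085 × 0.9872 = 0.08391
  19: 1 × 0.099 × 0.9788 = 0.09690
  20: 1 × 0.130 × 0.9688 = 0.12594
  21: 1 × 0.184 × 0.9491 = 0.17463
  22: 1 × 0.178 × 0.9364 = 0.16668
  23: 1 × 0.219 × 0.9238 = 0.20231
  24: 1 × 0.286 × 0.9218 = 0.26363
  25: 1 × 0.262 × 0.9128 = 0.23915
  26: 1 × 0.318 × 0.9066 = 0.28830
  27: 1 × 0.293 × 0.9012 = 0.26405
  28: 1 × 0.275 × 0.8859 = 0.24362
  29: 1 × 0.332 × 0.8679 = 0.28814
Sum = 2.43726
NRR = 0.48544 × 2.43726 = 1.18314
NRR > 1, so each generation more than replaces itself.

1.183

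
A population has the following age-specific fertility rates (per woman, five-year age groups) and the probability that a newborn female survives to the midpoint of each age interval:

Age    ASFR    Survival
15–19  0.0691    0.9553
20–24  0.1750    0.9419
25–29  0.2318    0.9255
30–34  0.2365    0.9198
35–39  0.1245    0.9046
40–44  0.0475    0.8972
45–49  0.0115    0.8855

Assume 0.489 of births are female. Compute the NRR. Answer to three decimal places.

Proportion female at birth = 0.489.
Survival-weighted fertility by age (5·fₓ·Sₓ):
  15–19: 5 × 0.0691 × 0.9553 = 0.33006
  20–24: 5 × 0.1750 × 0.9419 = 0.82416
  25–29: 5 × 0.2318 × 0.9255 = 1.07265
  30–34: 5 × 0.2365 × 0.9198 = 1.08766
  35–39: 5 × 0.1245 × 0.9046 = 0.56311
  40–44: 5 × 0.0475 × 0.8972 = 0.21309
  45–49: 5 × 0.0115 × 0.8855 = 0.05092
Sum = 4.14165
NRR = 0.489 × 4.14165 = 2.02527
An NRR exceeding 1 indicates intrinsic growth under these rates.

2.025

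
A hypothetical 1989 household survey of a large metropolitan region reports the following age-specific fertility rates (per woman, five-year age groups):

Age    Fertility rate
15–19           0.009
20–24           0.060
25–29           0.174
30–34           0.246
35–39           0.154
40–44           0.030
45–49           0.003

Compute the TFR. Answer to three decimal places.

3.380

Sum of ASFRs = 0.009 + 0.060 + 0.174 + 0.246 + 0.154 + 0.030 + 0.003 = 0.676
TFR = 5 × 0.676 = 3.38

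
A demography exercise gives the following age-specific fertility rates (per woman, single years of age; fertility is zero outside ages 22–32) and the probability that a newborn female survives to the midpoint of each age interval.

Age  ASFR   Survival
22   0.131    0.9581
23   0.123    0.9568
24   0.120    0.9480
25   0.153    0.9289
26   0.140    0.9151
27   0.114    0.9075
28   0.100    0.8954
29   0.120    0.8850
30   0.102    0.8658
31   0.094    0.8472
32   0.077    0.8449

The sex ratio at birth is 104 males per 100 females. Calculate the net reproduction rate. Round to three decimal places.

0.568

Proportion female at birth = 100 / (100 + 104) = 0.49020.
Weighting each age-specific rate by interval width and survival:
  22: 1 × 0.131 × 0.9581 = 0.12551
  23: 1 × 0.123 × 0.9568 = 0.11769
  24: 1 × 0.120 × 0.9480 = 0.11376
  25: 1 × 0.153 × 0.9289 = 0.14212
  26: 1 × 0.140 × 0.9151 = 0.12811
  27: 1 × 0.114 × 0.9075 = 0.10346
  28: 1 × 0.100 × 0.8954 = 0.08954
  29: 1 × 0.120 × 0.8850 = 0.10620
  30: 1 × 0.102 × 0.8658 = 0.08831
  31: 1 × 0.094 × 0.8472 = 0.07964
  32: 1 × 0.077 × 0.8449 = 0.06506
Sum = 1.15940
NRR = 0.49020 × 1.15940 = 0.56834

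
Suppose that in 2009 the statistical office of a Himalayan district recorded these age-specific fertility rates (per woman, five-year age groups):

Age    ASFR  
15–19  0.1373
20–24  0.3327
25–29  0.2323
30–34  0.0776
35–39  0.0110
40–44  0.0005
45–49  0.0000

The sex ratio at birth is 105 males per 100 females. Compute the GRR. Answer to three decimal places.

1.930

Proportion female at birth = 100 / (100 + 105) = 0.48780.
Sum of ASFRs = 0.1373 + 0.3327 + 0.2323 + 0.0776 + 0.0110 + 0.0005 + 0.0000 = 0.7914
TFR = 5 × 0.7914 = 3.957
GRR = 0.48780 × 3.957 = 1.93022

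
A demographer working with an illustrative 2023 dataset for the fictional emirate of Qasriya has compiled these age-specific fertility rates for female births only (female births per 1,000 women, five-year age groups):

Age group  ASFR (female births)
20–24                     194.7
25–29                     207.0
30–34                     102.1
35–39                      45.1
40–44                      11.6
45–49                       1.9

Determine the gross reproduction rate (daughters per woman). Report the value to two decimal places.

2.81

Sum of female ASFRs = 194.7 + 207.0 + 102.1 + 45.1 + 11.6 + 1.9 = 562.4
GRR = 5 × 562.4 / 1000 = 2.812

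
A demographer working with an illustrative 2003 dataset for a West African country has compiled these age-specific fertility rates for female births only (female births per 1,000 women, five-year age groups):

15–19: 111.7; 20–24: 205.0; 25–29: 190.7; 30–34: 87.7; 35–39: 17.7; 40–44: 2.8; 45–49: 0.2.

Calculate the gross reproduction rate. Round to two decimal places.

3.08

Sum of female ASFRs = 111.7 + 205.0 + 190.7 + 87.7 + 17.7 + 2.8 + 0.2 = 615.8
GRR = 5 × 615.8 / 1000 = 3.079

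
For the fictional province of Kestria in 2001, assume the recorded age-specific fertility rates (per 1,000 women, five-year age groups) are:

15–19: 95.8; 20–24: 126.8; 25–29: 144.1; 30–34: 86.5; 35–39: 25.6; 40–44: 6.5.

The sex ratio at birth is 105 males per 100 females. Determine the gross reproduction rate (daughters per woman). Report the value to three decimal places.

1.184

Proportion female at birth = 100 / (100 + 105) = 0.48780.
Sum of ASFRs = 95.8 + 126.8 + 144.1 + 86.5 + 25.6 + 6.5 = 485.3
TFR = 5 × 485.3 / 1000 = 2.4265
GRR = 0.48780 × 2.4265 = 1.18365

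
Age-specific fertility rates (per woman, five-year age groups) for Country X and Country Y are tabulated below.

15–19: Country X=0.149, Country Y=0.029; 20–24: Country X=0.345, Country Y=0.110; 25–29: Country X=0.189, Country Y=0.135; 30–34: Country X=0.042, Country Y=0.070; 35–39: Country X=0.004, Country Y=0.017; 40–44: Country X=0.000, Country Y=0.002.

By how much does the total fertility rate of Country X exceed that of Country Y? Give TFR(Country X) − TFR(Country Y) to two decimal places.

1.83

Country X:
  Sum of ASFRs = 0.149 + 0.345 + 0.189 + 0.042 + 0.004 + 0.000 = 0.729
  TFR = 5 × 0.729 = 3.645
Country Y:
  Sum of ASFRs = 0.029 + 0.110 + 0.135 + 0.070 + 0.017 + 0.002 = 0.363
  TFR = 5 × 0.363 = 1.815
Difference = 3.645 − 1.815 = 1.83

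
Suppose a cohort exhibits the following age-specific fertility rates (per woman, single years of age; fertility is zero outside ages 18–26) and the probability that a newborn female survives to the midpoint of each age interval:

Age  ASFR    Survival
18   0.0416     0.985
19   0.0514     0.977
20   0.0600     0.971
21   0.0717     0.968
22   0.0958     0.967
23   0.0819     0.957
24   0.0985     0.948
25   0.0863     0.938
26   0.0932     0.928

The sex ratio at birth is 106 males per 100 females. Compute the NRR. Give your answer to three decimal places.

0.316

Proportion female at birth = 100 / (100 + 106) = 0.48544.
Each age group contributes 1 × ASFR × survival:
  18: 1 × 0.0416 × 0.985 = 0.04098
  19: 1 × 0.0514 × 0.977 = 0.05022
  20: 1 × 0.0600 × 0.971 = 0.05826
  21: 1 × 0.0717 × 0.968 = 0.06941
  22: 1 × 0.0958 × 0.967 = 0.09264
  23: 1 × 0.0819 × 0.957 = 0.07838
  24: 1 × 0.0985 × 0.948 = 0.09338
  25: 1 × 0.0863 × 0.938 = 0.08095
  26: 1 × 0.0932 × 0.928 = 0.08649
Sum = 0.65071
NRR = 0.48544 × 0.65071 = 0.31588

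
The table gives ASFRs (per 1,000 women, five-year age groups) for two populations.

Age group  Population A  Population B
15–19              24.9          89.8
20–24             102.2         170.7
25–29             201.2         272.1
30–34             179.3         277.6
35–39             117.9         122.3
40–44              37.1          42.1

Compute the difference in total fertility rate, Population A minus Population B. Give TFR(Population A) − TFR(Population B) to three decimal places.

Population A:
  Sum of ASFRs = 24.9 + 102.2 + 201.2 + 179.3 + 117.9 + 37.1 = 662.6
  TFR = 5 × 662.6 / 1000 = 3.313
Population B:
  Sum of ASFRs = 89.8 + 170.7 + 272.1 + 277.6 + 122.3 + 42.1 = 974.6
  TFR = 5 × 974.6 / 1000 = 4.873
Difference = 3.313 − 4.873 = -1.56

-1.560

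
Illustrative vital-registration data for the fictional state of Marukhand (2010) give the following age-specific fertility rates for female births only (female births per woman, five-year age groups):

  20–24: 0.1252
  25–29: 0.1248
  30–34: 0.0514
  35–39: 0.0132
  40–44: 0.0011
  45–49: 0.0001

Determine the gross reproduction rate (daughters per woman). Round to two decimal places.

1.58

Sum of female ASFRs = 0.1252 + 0.1248 + 0.0514 + 0.0132 + 0.0011 + 0.0001 = 0.3158
GRR = 5 × 0.3158 = 1.579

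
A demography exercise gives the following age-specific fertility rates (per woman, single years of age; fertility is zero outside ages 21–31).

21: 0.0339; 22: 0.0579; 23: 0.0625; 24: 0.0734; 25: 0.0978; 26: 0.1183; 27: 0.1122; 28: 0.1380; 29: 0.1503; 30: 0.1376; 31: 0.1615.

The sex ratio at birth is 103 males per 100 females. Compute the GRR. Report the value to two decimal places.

0.56

Proportion female at birth = 100 / (100 + 103) = 0.49261.
Sum of ASFRs = 0.0339 + 0.0579 + 0.0625 + 0.0734 + 0.0978 + 0.1183 + 0.1122 + 0.1380 + 0.1503 + 0.1376 + 0.1615 = 1.1434
TFR = 1.1434
GRR = 0.49261 × 1.1434 = 0.56325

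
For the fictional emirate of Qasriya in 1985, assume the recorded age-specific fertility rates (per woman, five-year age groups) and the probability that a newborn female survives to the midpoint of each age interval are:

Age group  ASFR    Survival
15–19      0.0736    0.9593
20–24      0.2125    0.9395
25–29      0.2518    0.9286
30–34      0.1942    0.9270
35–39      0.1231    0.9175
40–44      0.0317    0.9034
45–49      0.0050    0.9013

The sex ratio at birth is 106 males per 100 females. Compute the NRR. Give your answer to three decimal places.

Proportion female at birth = 100 / (100 + 106) = 0.48544.
Survival-weighted fertility by age (5·fₓ·Sₓ):
  15–19: 5 × 0.0736 × 0.9593 = 0.35302
  20–24: 5 × 0.2125 × 0.9395 = 0.99822
  25–29: 5 × 0.2518 × 0.9286 = 1.16911
  30–34: 5 × 0.1942 × 0.9270 = 0.90012
  35–39: 5 × 0.1231 × 0.9175 = 0.56472
  40–44: 5 × 0.0317 × 0.9034 = 0.14319
  45–49: 5 × 0.0050 × 0.9013 = 0.02253
Sum = 4.15091
NRR = 0.48544 × 4.15091 = 2.01502

2.015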